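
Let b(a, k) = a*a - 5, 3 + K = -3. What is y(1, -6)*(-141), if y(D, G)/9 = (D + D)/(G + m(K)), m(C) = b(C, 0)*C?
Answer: 423/32 ≈ 13.219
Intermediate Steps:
K = -6 (K = -3 - 3 = -6)
b(a, k) = -5 + a² (b(a, k) = a² - 5 = -5 + a²)
m(C) = C*(-5 + C²) (m(C) = (-5 + C²)*C = C*(-5 + C²))
y(D, G) = 18*D/(-186 + G) (y(D, G) = 9*((D + D)/(G - 6*(-5 + (-6)²))) = 9*((2*D)/(G - 6*(-5 + 36))) = 9*((2*D)/(G - 6*31)) = 9*((2*D)/(G - 186)) = 9*((2*D)/(-186 + G)) = 9*(2*D/(-186 + G)) = 18*D/(-186 + G))
y(1, -6)*(-141) = (18*1/(-186 - 6))*(-141) = (18*1/(-192))*(-141) = (18*1*(-1/192))*(-141) = -3/32*(-141) = 423/32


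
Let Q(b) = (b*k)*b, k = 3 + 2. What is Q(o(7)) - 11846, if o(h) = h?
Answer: -11601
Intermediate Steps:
k = 5
Q(b) = 5*b² (Q(b) = (b*5)*b = (5*b)*b = 5*b²)
Q(o(7)) - 11846 = 5*7² - 11846 = 5*49 - 11846 = 245 - 11846 = -11601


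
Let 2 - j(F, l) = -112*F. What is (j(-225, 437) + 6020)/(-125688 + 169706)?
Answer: -9589/22009 ≈ -0.43569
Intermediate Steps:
j(F, l) = 2 + 112*F (j(F, l) = 2 - (-112)*F = 2 + 112*F)
(j(-225, 437) + 6020)/(-125688 + 169706) = ((2 + 112*(-225)) + 6020)/(-125688 + 169706) = ((2 - 25200) + 6020)/44018 = (-25198 + 6020)*(1/44018) = -19178*1/44018 = -9589/22009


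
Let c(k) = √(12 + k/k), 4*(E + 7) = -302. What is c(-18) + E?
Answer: -165/2 + √13 ≈ -78.894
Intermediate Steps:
E = -165/2 (E = -7 + (¼)*(-302) = -7 - 151/2 = -165/2 ≈ -82.500)
c(k) = √13 (c(k) = √(12 + 1) = √13)
c(-18) + E = √13 - 165/2 = -165/2 + √13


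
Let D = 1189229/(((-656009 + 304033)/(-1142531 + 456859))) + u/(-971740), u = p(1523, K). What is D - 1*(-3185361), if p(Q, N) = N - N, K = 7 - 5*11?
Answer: 242073956278/43997 ≈ 5.5021e+6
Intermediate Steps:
K = -48 (K = 7 - 55 = -48)
p(Q, N) = 0
u = 0
D = 101927628361/43997 (D = 1189229/(((-656009 + 304033)/(-1142531 + 456859))) + 0/(-971740) = 1189229/((-351976/(-685672))) + 0*(-1/971740) = 1189229/((-351976*(-1/685672))) + 0 = 1189229/(43997/85709) + 0 = 1189229*(85709/43997) + 0 = 101927628361/43997 + 0 = 101927628361/43997 ≈ 2.3167e+6)
D - 1*(-3185361) = 101927628361/43997 - 1*(-3185361) = 101927628361/43997 + 3185361 = 242073956278/43997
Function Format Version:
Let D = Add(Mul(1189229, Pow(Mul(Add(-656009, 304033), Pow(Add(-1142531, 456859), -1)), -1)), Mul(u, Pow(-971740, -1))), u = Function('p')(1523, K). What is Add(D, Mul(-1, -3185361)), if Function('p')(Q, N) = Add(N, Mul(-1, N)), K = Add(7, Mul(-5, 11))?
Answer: Rational(242073956278, 43997) ≈ 5.5021e+6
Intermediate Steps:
K = -48 (K = Add(7, -55) = -48)
Function('p')(Q, N) = 0
u = 0
D = Rational(101927628361, 43997) (D = Add(Mul(1189229, Pow(Mul(Add(-656009, 304033), Pow(Add(-1142531, 456859), -1)), -1)), Mul(0, Pow(-971740, -1))) = Add(Mul(1189229, Pow(Mul(-351976, Pow(-685672, -1)), -1)), Mul(0, Rational(-1, 971740))) = Add(Mul(1189229, Pow(Mul(-351976, Rational(-1, 685672)), -1)), 0) = Add(Mul(1189229, Pow(Rational(43997, 85709), -1)), 0) = Add(Mul(1189229, Rational(85709, 43997)), 0) = Add(Rational(101927628361, 43997), 0) = Rational(101927628361, 43997) ≈ 2.3167e+6)
Add(D, Mul(-1, -3185361)) = Add(Rational(101927628361, 43997), Mul(-1, -3185361)) = Add(Rational(101927628361, 43997), 3185361) = Rational(242073956278, 43997)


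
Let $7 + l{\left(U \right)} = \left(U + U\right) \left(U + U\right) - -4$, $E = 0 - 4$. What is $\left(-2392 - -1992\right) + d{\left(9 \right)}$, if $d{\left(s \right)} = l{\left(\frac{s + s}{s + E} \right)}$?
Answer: $- \frac{8779}{25} \approx -351.16$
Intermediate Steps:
$E = -4$
$l{\left(U \right)} = -3 + 4 U^{2}$ ($l{\left(U \right)} = -7 + \left(\left(U + U\right) \left(U + U\right) - -4\right) = -7 + \left(2 U 2 U + 4\right) = -7 + \left(4 U^{2} + 4\right) = -7 + \left(4 + 4 U^{2}\right) = -3 + 4 U^{2}$)
$d{\left(s \right)} = -3 + \frac{16 s^{2}}{\left(-4 + s\right)^{2}}$ ($d{\left(s \right)} = -3 + 4 \left(\frac{s + s}{s - 4}\right)^{2} = -3 + 4 \left(\frac{2 s}{-4 + s}\right)^{2} = -3 + 4 \frac{4 s^{2}}{\left(-4 + s\right)^{2}} = -3 + \frac{16 s^{2}}{\left(-4 + s\right)^{2}}$)
$\left(-2392 - -1992\right) + d{\left(9 \right)} = \left(-2392 - -1992\right) - \left(3 - \frac{16 \cdot 9^{2}}{\left(-4 + 9\right)^{2}}\right) = \left(-2392 + 1992\right) - \left(3 - \frac{1296}{25}\right) = -400 - \left(3 - \frac{1296}{25}\right) = -400 + \left(-3 + \frac{1296}{25}\right) = -400 + \frac{1221}{25} = - \frac{8779}{25}$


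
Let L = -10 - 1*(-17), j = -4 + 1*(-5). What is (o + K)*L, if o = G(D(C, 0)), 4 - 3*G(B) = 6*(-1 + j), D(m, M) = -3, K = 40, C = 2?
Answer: 1288/3 ≈ 429.33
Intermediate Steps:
j = -9 (j = -4 - 5 = -9)
L = 7 (L = -10 + 17 = 7)
G(B) = 64/3 (G(B) = 4/3 - 2*(-1 - 9) = 4/3 - 2*(-10) = 4/3 - ⅓*(-60) = 4/3 + 20 = 64/3)
o = 64/3 ≈ 21.333
(o + K)*L = (64/3 + 40)*7 = (184/3)*7 = 1288/3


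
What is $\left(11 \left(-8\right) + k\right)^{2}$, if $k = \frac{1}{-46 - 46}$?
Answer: $\frac{65561409}{8464} \approx 7745.9$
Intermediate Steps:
$k = - \frac{1}{92}$ ($k = \frac{1}{-92} = - \frac{1}{92} \approx -0.01087$)
$\left(11 \left(-8\right) + k\right)^{2} = \left(11 \left(-8\right) - \frac{1}{92}\right)^{2} = \left(-88 - \frac{1}{92}\right)^{2} = \left(- \frac{8097}{92}\right)^{2} = \frac{65561409}{8464}$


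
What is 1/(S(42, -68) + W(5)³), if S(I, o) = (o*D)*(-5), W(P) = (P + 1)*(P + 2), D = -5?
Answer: 1/72388 ≈ 1.3814e-5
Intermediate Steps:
W(P) = (1 + P)*(2 + P)
S(I, o) = 25*o (S(I, o) = (o*(-5))*(-5) = -5*o*(-5) = 25*o)
1/(S(42, -68) + W(5)³) = 1/(25*(-68) + (2 + 5² + 3*5)³) = 1/(-1700 + (2 + 25 + 15)³) = 1/(-1700 + 42³) = 1/(-1700 + 74088) = 1/72388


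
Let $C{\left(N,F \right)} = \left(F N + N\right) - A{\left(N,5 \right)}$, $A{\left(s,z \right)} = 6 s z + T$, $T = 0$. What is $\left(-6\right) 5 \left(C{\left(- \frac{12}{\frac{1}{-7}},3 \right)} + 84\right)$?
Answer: $63000$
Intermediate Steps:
$A{\left(s,z \right)} = 6 s z$ ($A{\left(s,z \right)} = 6 s z + 0 = 6 s z$)
$C{\left(N,F \right)} = - 29 N + F N$ ($C{\left(N,F \right)} = \left(F N + N\right) - 6 N 5 = \left(N + F N\right) - 30 N = - 29 N + F N$)
$\left(-6\right) 5 \left(C{\left(- \frac{12}{\frac{1}{-7}},3 \right)} + 84\right) = \left(-6\right) 5 \left(- \frac{12}{\frac{1}{-7}} \left(-29 + 3\right) + 84\right) = - 30 \left(- \frac{12}{- \frac{1}{7}} \left(-26\right) + 84\right) = - 30 \left(\left(-12\right) \left(-7\right) \left(-26\right) + 84\right) = - 30 \left(84 \left(-26\right) + 84\right) = - 30 \left(-2184 + 84\right) = \left(-30\right) \left(-2100\right) = 63000$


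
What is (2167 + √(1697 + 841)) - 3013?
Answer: -846 + 3*√282 ≈ -795.62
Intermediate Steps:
(2167 + √(1697 + 841)) - 3013 = (2167 + √2538) - 3013 = (2167 + 3*√282) - 3013 = -846 + 3*√282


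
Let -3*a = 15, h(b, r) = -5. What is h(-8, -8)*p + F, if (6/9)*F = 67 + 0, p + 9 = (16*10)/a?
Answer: 611/2 ≈ 305.50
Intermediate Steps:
a = -5 (a = -1/3*15 = -5)
p = -41 (p = -9 + (16*10)/(-5) = -9 + 160*(-1/5) = -9 - 32 = -41)
F = 201/2 (F = 3*(67 + 0)/2 = (3/2)*67 = 201/2 ≈ 100.50)
h(-8, -8)*p + F = -5*(-41) + 201/2 = 205 + 201/2 = 611/2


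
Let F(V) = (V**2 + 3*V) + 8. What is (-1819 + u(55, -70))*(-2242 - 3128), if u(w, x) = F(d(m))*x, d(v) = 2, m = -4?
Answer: 16534230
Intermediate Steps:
F(V) = 8 + V**2 + 3*V
u(w, x) = 18*x (u(w, x) = (8 + 2**2 + 3*2)*x = (8 + 4 + 6)*x = 18*x)
(-1819 + u(55, -70))*(-2242 - 3128) = (-1819 + 18*(-70))*(-2242 - 3128) = (-1819 - 1260)*(-5370) = -3079*(-5370) = 16534230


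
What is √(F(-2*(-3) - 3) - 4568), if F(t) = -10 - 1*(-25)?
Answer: I*√4553 ≈ 67.476*I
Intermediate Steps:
F(t) = 15 (F(t) = -10 + 25 = 15)
√(F(-2*(-3) - 3) - 4568) = √(15 - 4568) = √(-4553) = I*√4553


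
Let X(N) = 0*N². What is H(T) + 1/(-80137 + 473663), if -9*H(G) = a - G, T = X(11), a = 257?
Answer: -101136173/3541734 ≈ -28.556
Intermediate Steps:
X(N) = 0
T = 0
H(G) = -257/9 + G/9 (H(G) = -(257 - G)/9 = -257/9 + G/9)
H(T) + 1/(-80137 + 473663) = (-257/9 + (⅑)*0) + 1/(-80137 + 473663) = (-257/9 + 0) + 1/393526 = -257/9 + 1/393526 = -101136173/3541734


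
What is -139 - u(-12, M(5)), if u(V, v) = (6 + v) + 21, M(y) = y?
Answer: -171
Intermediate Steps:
u(V, v) = 27 + v
-139 - u(-12, M(5)) = -139 - (27 + 5) = -139 - 1*32 = -139 - 32 = -171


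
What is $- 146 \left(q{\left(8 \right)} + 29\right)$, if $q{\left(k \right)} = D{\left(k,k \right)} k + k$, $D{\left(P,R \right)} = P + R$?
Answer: $-24090$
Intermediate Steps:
$q{\left(k \right)} = k + 2 k^{2}$ ($q{\left(k \right)} = \left(k + k\right) k + k = 2 k k + k = 2 k^{2} + k = k + 2 k^{2}$)
$- 146 \left(q{\left(8 \right)} + 29\right) = - 146 \left(8 \left(1 + 2 \cdot 8\right) + 29\right) = - 146 \left(8 \left(1 + 16\right) + 29\right) = - 146 \left(8 \cdot 17 + 29\right) = - 146 \left(136 + 29\right) = \left(-146\right) 165 = -24090$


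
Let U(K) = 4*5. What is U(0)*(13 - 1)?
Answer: 240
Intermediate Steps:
U(K) = 20
U(0)*(13 - 1) = 20*(13 - 1) = 20*12 = 240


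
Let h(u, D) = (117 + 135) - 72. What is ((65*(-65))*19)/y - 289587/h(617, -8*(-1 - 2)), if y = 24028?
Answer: -145263457/90105 ≈ -1612.2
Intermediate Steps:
h(u, D) = 180 (h(u, D) = 252 - 72 = 180)
((65*(-65))*19)/y - 289587/h(617, -8*(-1 - 2)) = ((65*(-65))*19)/24028 - 289587/180 = -4225*19*(1/24028) - 289587*1/180 = -80275*1/24028 - 96529/60 = -80275/24028 - 96529/60 = -145263457/90105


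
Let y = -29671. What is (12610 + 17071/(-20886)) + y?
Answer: -356353117/20886 ≈ -17062.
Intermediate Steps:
(12610 + 17071/(-20886)) + y = (12610 + 17071/(-20886)) - 29671 = (12610 + 17071*(-1/20886)) - 29671 = (12610 - 17071/20886) - 29671 = 263355389/20886 - 29671 = -356353117/20886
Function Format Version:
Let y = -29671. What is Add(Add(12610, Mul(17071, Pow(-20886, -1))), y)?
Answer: Rational(-356353117, 20886) ≈ -17062.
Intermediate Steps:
Add(Add(12610, Mul(17071, Pow(-20886, -1))), y) = Add(Add(12610, Mul(17071, Pow(-20886, -1))), -29671) = Add(Add(12610, Mul(17071, Rational(-1, 20886))), -29671) = Add(Add(12610, Rational(-17071, 20886)), -29671) = Add(Rational(263355389, 20886), -29671) = Rational(-356353117, 20886)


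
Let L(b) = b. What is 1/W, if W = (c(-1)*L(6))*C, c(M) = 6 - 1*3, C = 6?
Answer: 1/108 ≈ 0.0092593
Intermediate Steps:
c(M) = 3 (c(M) = 6 - 3 = 3)
W = 108 (W = (3*6)*6 = 18*6 = 108)
1/W = 1/108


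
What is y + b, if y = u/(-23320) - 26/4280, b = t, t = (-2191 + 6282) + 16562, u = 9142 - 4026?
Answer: 5153362915/249524 ≈ 20653.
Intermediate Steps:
u = 5116
t = 20653 (t = 4091 + 16562 = 20653)
b = 20653
y = -56257/249524 (y = 5116/(-23320) - 26/4280 = 5116*(-1/23320) - 26*1/4280 = -1279/5830 - 13/2140 = -56257/249524 ≈ -0.22546)
y + b = -56257/249524 + 20653 = 5153362915/249524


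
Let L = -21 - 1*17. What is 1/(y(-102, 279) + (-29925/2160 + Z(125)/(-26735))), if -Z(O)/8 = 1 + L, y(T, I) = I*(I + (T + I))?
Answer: 1283280/163246221737 ≈ 7.8610e-6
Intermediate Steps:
L = -38 (L = -21 - 17 = -38)
y(T, I) = I*(T + 2*I) (y(T, I) = I*(I + (I + T)) = I*(T + 2*I))
Z(O) = 296 (Z(O) = -8*(1 - 38) = -8*(-37) = 296)
1/(y(-102, 279) + (-29925/2160 + Z(125)/(-26735))) = 1/(279*(-102 + 2*279) + (-29925/2160 + 296/(-26735))) = 1/(279*(-102 + 558) + (-29925*1/2160 + 296*(-1/26735))) = 1/(279*456 + (-665/48 - 296/26735)) = 1/(127224 - 17792983/1283280) = 1/(163246221737/1283280) = 1283280/163246221737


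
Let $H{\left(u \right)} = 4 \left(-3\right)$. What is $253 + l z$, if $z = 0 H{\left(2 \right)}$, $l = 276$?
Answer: $253$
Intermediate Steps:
$H{\left(u \right)} = -12$
$z = 0$ ($z = 0 \left(-12\right) = 0$)
$253 + l z = 253 + 276 \cdot 0 = 253 + 0 = 253$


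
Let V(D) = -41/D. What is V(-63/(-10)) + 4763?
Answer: 299659/63 ≈ 4756.5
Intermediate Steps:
V(-63/(-10)) + 4763 = -41/((-63/(-10))) + 4763 = -41/((-63*(-1/10))) + 4763 = -41/63/10 + 4763 = -41*10/63 + 4763 = -410/63 + 4763 = 299659/63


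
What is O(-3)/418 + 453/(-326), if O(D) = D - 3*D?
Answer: -93699/68134 ≈ -1.3752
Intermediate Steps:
O(D) = -2*D
O(-3)/418 + 453/(-326) = -2*(-3)/418 + 453/(-326) = 6*(1/418) + 453*(-1/326) = 3/209 - 453/326 = -93699/68134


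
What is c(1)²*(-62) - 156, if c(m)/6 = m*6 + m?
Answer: -109524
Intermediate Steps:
c(m) = 42*m (c(m) = 6*(m*6 + m) = 6*(6*m + m) = 6*(7*m) = 42*m)
c(1)²*(-62) - 156 = (42*1)²*(-62) - 156 = 42²*(-62) - 156 = 1764*(-62) - 156 = -109368 - 156 = -109524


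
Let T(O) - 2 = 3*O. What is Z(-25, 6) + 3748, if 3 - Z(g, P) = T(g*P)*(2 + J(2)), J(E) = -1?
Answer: 4199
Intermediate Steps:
T(O) = 2 + 3*O
Z(g, P) = 1 - 3*P*g (Z(g, P) = 3 - (2 + 3*(g*P))*(2 - 1) = 3 - (2 + 3*(P*g)) = 3 - (2 + 3*P*g) = 3 + (-2 - 3*P*g) = 1 - 3*P*g)
Z(-25, 6) + 3748 = (1 - 3*6*(-25)) + 3748 = (1 + 450) + 3748 = 451 + 3748 = 4199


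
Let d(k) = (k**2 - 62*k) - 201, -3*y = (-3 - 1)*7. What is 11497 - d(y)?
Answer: 109706/9 ≈ 12190.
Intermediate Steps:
y = 28/3 (y = -(-3 - 1)*7/3 = -(-4)*7/3 = -1/3*(-28) = 28/3 ≈ 9.3333)
d(k) = -201 + k**2 - 62*k
11497 - d(y) = 11497 - (-201 + (28/3)**2 - 62*28/3) = 11497 - (-201 + 784/9 - 1736/3) = 11497 - 1*(-6233/9) = 11497 + 6233/9 = 109706/9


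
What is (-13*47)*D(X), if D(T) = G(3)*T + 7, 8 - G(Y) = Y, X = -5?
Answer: 10998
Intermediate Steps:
G(Y) = 8 - Y
D(T) = 7 + 5*T (D(T) = (8 - 1*3)*T + 7 = (8 - 3)*T + 7 = 5*T + 7 = 7 + 5*T)
(-13*47)*D(X) = (-13*47)*(7 + 5*(-5)) = -611*(7 - 25) = -611*(-18) = 10998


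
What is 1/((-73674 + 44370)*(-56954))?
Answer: 1/1668980016 ≈ 5.9917e-10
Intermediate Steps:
1/((-73674 + 44370)*(-56954)) = -1/56954/(-29304) = -1/29304*(-1/56954) = 1/1668980016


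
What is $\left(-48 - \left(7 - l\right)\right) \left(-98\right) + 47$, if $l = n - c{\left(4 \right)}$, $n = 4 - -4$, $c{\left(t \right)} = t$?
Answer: $5045$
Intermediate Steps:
$n = 8$ ($n = 4 + 4 = 8$)
$l = 4$ ($l = 8 - 4 = 4$)
$\left(-48 - \left(7 - l\right)\right) \left(-98\right) + 47 = \left(-48 - \left(7 - 4\right)\right) \left(-98\right) + 47 = \left(-48 - 3\right) \left(-98\right) + 47 = \left(-51\right) \left(-98\right) + 47 = 4998 + 47 = 5045$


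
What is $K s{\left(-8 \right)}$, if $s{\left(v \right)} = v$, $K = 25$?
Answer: $-200$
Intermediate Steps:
$K s{\left(-8 \right)} = 25 \left(-8\right) = -200$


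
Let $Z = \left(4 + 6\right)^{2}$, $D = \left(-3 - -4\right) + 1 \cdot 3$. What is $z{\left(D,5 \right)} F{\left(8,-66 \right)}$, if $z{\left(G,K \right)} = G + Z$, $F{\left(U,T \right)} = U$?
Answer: $832$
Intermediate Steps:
$D = 4$ ($D = \left(-3 + 4\right) + 3 = 1 + 3 = 4$)
$Z = 100$ ($Z = 10^{2} = 100$)
$z{\left(G,K \right)} = 100 + G$ ($z{\left(G,K \right)} = G + 100 = 100 + G$)
$z{\left(D,5 \right)} F{\left(8,-66 \right)} = \left(100 + 4\right) 8 = 104 \cdot 8 = 832$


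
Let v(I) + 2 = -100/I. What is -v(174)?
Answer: 224/87 ≈ 2.5747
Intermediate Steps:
v(I) = -2 - 100/I
-v(174) = -(-2 - 100/174) = -(-2 - 100*1/174) = -(-2 - 50/87) = -1*(-224/87) = 224/87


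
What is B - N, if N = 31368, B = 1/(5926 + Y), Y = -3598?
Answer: -73024703/2328 ≈ -31368.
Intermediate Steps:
B = 1/2328 (B = 1/(5926 - 3598) = 1/2328 ≈ 0.00042955)
B - N = 1/2328 - 1*31368 = 1/2328 - 31368 = -73024703/2328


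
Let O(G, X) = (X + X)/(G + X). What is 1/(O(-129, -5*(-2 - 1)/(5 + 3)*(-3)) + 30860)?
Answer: 359/11078770 ≈ 3.2404e-5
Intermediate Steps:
O(G, X) = 2*X/(G + X) (O(G, X) = (2*X)/(G + X) = 2*X/(G + X))
1/(O(-129, -5*(-2 - 1)/(5 + 3)*(-3)) + 30860) = 1/(2*(-5*(-2 - 1)/(5 + 3)*(-3))/(-129 - 5*(-2 - 1)/(5 + 3)*(-3)) + 30860) = 1/(2*(-(-15)/8*(-3))/(-129 - (-15)/8*(-3)) + 30860) = 1/(2*(-5*(-3/8)*(-3))/(-129 - 5*(-3/8)*(-3)) + 30860) = 1/(2*((15/8)*(-3))/(-129 + (15/8)*(-3)) + 30860) = 1/(2*(-45/8)/(-129 - 45/8) + 30860) = 1/(2*(-45/8)/(-1077/8) + 30860) = 1/(2*(-45/8)*(-8/1077) + 30860) = 1/(30/359 + 30860) = 1/(11078770/359) = 359/11078770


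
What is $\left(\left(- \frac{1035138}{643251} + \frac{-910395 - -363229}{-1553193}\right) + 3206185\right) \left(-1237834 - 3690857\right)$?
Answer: $- \frac{1754217277727351629443113}{111010327827} \approx -1.5802 \cdot 10^{13}$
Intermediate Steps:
$\left(\left(- \frac{1035138}{643251} + \frac{-910395 - -363229}{-1553193}\right) + 3206185\right) \left(-1237834 - 3690857\right) = \left(\left(\left(-1035138\right) \frac{1}{643251} + \left(-910395 + 363229\right) \left(- \frac{1}{1553193}\right)\right) + 3206185\right) \left(-4928691\right) = \left(\left(- \frac{345046}{214417} - - \frac{547166}{1553193}\right) + 3206185\right) \left(-4928691\right) = \left(\left(- \frac{345046}{214417} + \frac{547166}{1553193}\right) + 3206185\right) \left(-4928691\right) = \left(- \frac{418601339656}{333030983481} + 3206185\right) \left(-4928691\right) = \frac{1067758525170690329}{333030983481} \left(-4928691\right) = - \frac{1754217277727351629443113}{111010327827}$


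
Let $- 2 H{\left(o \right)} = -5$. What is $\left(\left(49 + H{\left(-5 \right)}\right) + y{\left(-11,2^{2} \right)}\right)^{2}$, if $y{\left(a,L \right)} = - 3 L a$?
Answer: $\frac{134689}{4} \approx 33672.0$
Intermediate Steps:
$H{\left(o \right)} = \frac{5}{2}$ ($H{\left(o \right)} = \left(- \frac{1}{2}\right) \left(-5\right) = \frac{5}{2}$)
$y{\left(a,L \right)} = - 3 L a$
$\left(\left(49 + H{\left(-5 \right)}\right) + y{\left(-11,2^{2} \right)}\right)^{2} = \left(\left(49 + \frac{5}{2}\right) - 3 \cdot 2^{2} \left(-11\right)\right)^{2} = \left(\frac{103}{2} - 12 \left(-11\right)\right)^{2} = \left(\frac{103}{2} + 132\right)^{2} = \left(\frac{367}{2}\right)^{2} = \frac{134689}{4}$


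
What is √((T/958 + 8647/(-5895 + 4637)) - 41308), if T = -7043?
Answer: 4*I*√234442334453683/301291 ≈ 203.28*I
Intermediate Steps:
√((T/958 + 8647/(-5895 + 4637)) - 41308) = √((-7043/958 + 8647/(-5895 + 4637)) - 41308) = √((-7043*1/958 + 8647/(-1258)) - 41308) = √((-7043/958 + 8647*(-1/1258)) - 41308) = √((-7043/958 - 8647/1258) - 41308) = √(-4285980/301291 - 41308) = √(-12450014608/301291) = 4*I*√234442334453683/301291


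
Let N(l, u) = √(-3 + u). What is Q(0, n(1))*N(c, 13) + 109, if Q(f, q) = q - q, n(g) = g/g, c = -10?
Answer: 109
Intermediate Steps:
n(g) = 1
Q(f, q) = 0
Q(0, n(1))*N(c, 13) + 109 = 0*√(-3 + 13) + 109 = 0*√10 + 109 = 0 + 109 = 109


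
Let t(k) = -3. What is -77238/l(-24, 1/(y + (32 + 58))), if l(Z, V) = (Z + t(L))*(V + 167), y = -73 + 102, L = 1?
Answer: 510629/29811 ≈ 17.129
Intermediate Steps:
y = 29
l(Z, V) = (-3 + Z)*(167 + V) (l(Z, V) = (Z - 3)*(V + 167) = (-3 + Z)*(167 + V))
-77238/l(-24, 1/(y + (32 + 58))) = -77238/(-501 - 3/(29 + (32 + 58)) + 167*(-24) - 24/(29 + (32 + 58))) = -77238/(-501 - 3/(29 + 90) - 4008 - 24/(29 + 90)) = -77238/(-501 - 3/119 - 4008 - 24/119) = -77238/(-536598/119) = -77238*(-119/536598) = 510629/29811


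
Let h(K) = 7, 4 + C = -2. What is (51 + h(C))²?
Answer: 3364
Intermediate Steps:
C = -6 (C = -4 - 2 = -6)
(51 + h(C))² = (51 + 7)² = 58² = 3364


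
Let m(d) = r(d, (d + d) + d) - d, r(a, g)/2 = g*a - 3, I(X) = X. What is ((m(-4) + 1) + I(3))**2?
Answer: 9604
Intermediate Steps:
r(a, g) = -6 + 2*a*g (r(a, g) = 2*(g*a - 3) = 2*(a*g - 3) = 2*(-3 + a*g) = -6 + 2*a*g)
m(d) = -6 - d + 6*d**2 (m(d) = (-6 + 2*d*((d + d) + d)) - d = (-6 + 2*d*(2*d + d)) - d = (-6 + 2*d*(3*d)) - d = (-6 + 6*d**2) - d = -6 - d + 6*d**2)
((m(-4) + 1) + I(3))**2 = (((-6 - 1*(-4) + 6*(-4)**2) + 1) + 3)**2 = (((-6 + 4 + 6*16) + 1) + 3)**2 = (((-6 + 4 + 96) + 1) + 3)**2 = ((94 + 1) + 3)**2 = (95 + 3)**2 = 98**2 = 9604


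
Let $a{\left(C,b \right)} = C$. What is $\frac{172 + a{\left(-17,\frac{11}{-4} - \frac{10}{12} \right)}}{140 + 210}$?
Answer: $\frac{31}{70} \approx 0.44286$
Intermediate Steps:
$\frac{172 + a{\left(-17,\frac{11}{-4} - \frac{10}{12} \right)}}{140 + 210} = \frac{172 - 17}{140 + 210} = \frac{155}{350} = 155 \cdot \frac{1}{350} = \frac{31}{70}$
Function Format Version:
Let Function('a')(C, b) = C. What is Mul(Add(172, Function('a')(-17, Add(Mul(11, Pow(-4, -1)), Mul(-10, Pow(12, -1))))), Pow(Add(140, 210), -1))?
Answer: Rational(31, 70) ≈ 0.44286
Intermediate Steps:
Mul(Add(172, Function('a')(-17, Add(Mul(11, Pow(-4, -1)), Mul(-10, Pow(12, -1))))), Pow(Add(140, 210), -1)) = Mul(Add(172, -17), Pow(Add(140, 210), -1)) = Mul(155, Pow(350, -1)) = Mul(155, Rational(1, 350)) = Rational(31, 70)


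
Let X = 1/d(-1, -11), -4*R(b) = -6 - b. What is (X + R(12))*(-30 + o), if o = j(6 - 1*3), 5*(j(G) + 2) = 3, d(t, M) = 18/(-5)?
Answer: -5966/45 ≈ -132.58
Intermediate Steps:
d(t, M) = -18/5 (d(t, M) = 18*(-⅕) = -18/5)
R(b) = 3/2 + b/4 (R(b) = -(-6 - b)/4 = 3/2 + b/4)
X = -5/18 (X = 1/(-18/5) = -5/18 ≈ -0.27778)
j(G) = -7/5 (j(G) = -2 + (⅕)*3 = -2 + ⅗ = -7/5)
o = -7/5 ≈ -1.4000
(X + R(12))*(-30 + o) = (-5/18 + (3/2 + (¼)*12))*(-30 - 7/5) = (-5/18 + (3/2 + 3))*(-157/5) = (-5/18 + 9/2)*(-157/5) = (38/9)*(-157/5) = -5966/45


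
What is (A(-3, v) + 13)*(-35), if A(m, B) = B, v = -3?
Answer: -350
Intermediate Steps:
(A(-3, v) + 13)*(-35) = (-3 + 13)*(-35) = 10*(-35) = -350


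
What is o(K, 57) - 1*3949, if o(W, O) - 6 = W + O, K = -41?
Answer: -3927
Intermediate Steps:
o(W, O) = 6 + O + W (o(W, O) = 6 + (W + O) = 6 + (O + W) = 6 + O + W)
o(K, 57) - 1*3949 = (6 + 57 - 41) - 1*3949 = 22 - 3949 = -3927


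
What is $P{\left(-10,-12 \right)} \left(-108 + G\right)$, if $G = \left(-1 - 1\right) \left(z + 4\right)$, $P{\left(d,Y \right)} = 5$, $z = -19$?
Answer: $-390$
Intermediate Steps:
$G = 30$ ($G = \left(-1 - 1\right) \left(-19 + 4\right) = \left(-2\right) \left(-15\right) = 30$)
$P{\left(-10,-12 \right)} \left(-108 + G\right) = 5 \left(-108 + 30\right) = 5 \left(-78\right) = -390$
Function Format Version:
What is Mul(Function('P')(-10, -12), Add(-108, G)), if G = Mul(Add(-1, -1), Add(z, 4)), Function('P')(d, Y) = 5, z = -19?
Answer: -390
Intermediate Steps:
G = 30 (G = Mul(Add(-1, -1), Add(-19, 4)) = Mul(-2, -15) = 30)
Mul(Function('P')(-10, -12), Add(-108, G)) = Mul(5, Add(-108, 30)) = Mul(5, -78) = -390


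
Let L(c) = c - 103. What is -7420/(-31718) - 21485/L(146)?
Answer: -340571085/681937 ≈ -499.42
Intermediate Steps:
L(c) = -103 + c
-7420/(-31718) - 21485/L(146) = -7420/(-31718) - 21485/(-103 + 146) = -7420*(-1/31718) - 21485/43 = 3710/15859 - 21485*1/43 = 3710/15859 - 21485/43 = -340571085/681937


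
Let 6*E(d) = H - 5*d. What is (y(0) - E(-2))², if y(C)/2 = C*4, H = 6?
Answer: 64/9 ≈ 7.1111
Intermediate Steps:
y(C) = 8*C (y(C) = 2*(C*4) = 2*(4*C) = 8*C)
E(d) = 1 - 5*d/6 (E(d) = (6 - 5*d)/6 = 1 - 5*d/6)
(y(0) - E(-2))² = (8*0 - (1 - ⅚*(-2)))² = (0 - (1 + 5/3))² = (0 - 1*8/3)² = (0 - 8/3)² = (-8/3)² = 64/9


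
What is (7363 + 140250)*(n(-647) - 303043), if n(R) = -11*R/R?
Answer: -44734710102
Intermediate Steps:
n(R) = -11 (n(R) = -11*1 = -11)
(7363 + 140250)*(n(-647) - 303043) = (7363 + 140250)*(-11 - 303043) = 147613*(-303054) = -44734710102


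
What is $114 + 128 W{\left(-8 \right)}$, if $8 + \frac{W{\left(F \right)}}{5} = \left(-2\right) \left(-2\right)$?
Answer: $-2446$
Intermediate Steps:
$W{\left(F \right)} = -20$ ($W{\left(F \right)} = -40 + 5 \left(\left(-2\right) \left(-2\right)\right) = -40 + 5 \cdot 4 = -40 + 20 = -20$)
$114 + 128 W{\left(-8 \right)} = 114 + 128 \left(-20\right) = 114 - 2560 = -2446$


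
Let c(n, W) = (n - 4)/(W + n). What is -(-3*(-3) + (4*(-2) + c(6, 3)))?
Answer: -11/9 ≈ -1.2222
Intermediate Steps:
c(n, W) = (-4 + n)/(W + n)
-(-3*(-3) + (4*(-2) + c(6, 3))) = -(-3*(-3) + (4*(-2) + (-4 + 6)/(3 + 6))) = -(9 + (-8 + 2/9)) = -(9 - 70/9) = -1*11/9 = -11/9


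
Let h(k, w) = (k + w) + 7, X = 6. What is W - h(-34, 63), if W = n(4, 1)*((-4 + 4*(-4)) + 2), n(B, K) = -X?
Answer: 72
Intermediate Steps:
h(k, w) = 7 + k + w
n(B, K) = -6 (n(B, K) = -1*6 = -6)
W = 108 (W = -6*((-4 + 4*(-4)) + 2) = -6*((-4 - 16) + 2) = -6*(-20 + 2) = -6*(-18) = 108)
W - h(-34, 63) = 108 - (7 - 34 + 63) = 108 - 1*36 = 108 - 36 = 72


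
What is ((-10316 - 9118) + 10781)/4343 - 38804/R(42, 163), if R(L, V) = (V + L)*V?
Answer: -457665767/145121345 ≈ -3.1537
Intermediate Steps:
R(L, V) = V*(L + V) (R(L, V) = (L + V)*V = V*(L + V))
((-10316 - 9118) + 10781)/4343 - 38804/R(42, 163) = ((-10316 - 9118) + 10781)/4343 - 38804*1/(163*(42 + 163)) = (-19434 + 10781)*(1/4343) - 38804/(163*205) = -8653*1/4343 - 38804/33415 = -8653/4343 - 38804*1/33415 = -8653/4343 - 38804/33415 = -457665767/145121345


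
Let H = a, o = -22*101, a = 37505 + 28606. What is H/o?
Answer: -66111/2222 ≈ -29.753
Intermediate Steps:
a = 66111
o = -2222
H = 66111
H/o = 66111/(-2222) = 66111*(-1/2222) = -66111/2222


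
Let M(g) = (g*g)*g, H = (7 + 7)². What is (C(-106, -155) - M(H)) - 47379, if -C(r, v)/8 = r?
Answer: -7576067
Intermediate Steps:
H = 196 (H = 14² = 196)
C(r, v) = -8*r
M(g) = g³ (M(g) = g²*g = g³)
(C(-106, -155) - M(H)) - 47379 = (-8*(-106) - 1*196³) - 47379 = (848 - 1*7529536) - 47379 = (848 - 7529536) - 47379 = -7528688 - 47379 = -7576067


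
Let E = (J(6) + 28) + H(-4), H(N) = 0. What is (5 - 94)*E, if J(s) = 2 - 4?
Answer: -2314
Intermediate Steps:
J(s) = -2
E = 26 (E = (-2 + 28) + 0 = 26 + 0 = 26)
(5 - 94)*E = (5 - 94)*26 = -89*26 = -2314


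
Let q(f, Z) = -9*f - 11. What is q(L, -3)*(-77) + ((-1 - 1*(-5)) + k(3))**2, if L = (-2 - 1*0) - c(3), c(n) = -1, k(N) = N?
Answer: 203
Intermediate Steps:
L = -1 (L = (-2 - 1*0) - 1*(-1) = (-2 + 0) + 1 = -2 + 1 = -1)
q(f, Z) = -11 - 9*f
q(L, -3)*(-77) + ((-1 - 1*(-5)) + k(3))**2 = (-11 - 9*(-1))*(-77) + ((-1 - 1*(-5)) + 3)**2 = (-11 + 9)*(-77) + ((-1 + 5) + 3)**2 = -2*(-77) + (4 + 3)**2 = 154 + 7**2 = 154 + 49 = 203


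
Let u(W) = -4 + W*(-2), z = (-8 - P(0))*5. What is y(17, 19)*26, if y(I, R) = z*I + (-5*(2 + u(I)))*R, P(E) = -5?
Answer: 82290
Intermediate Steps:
z = -15 (z = (-8 - 1*(-5))*5 = (-8 + 5)*5 = -3*5 = -15)
u(W) = -4 - 2*W
y(I, R) = -15*I + R*(10 + 10*I) (y(I, R) = -15*I + (-5*(2 + (-4 - 2*I)))*R = -15*I + (-5*(-2 - 2*I))*R = -15*I + (10 + 10*I)*R = -15*I + R*(10 + 10*I))
y(17, 19)*26 = (-15*17 + 10*19 + 10*17*19)*26 = (-255 + 190 + 3230)*26 = 3165*26 = 82290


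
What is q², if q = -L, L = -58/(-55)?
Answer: 3364/3025 ≈ 1.1121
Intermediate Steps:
L = 58/55 (L = -58*(-1/55) = 58/55 ≈ 1.0545)
q = -58/55 (q = -1*58/55 = -58/55 ≈ -1.0545)
q² = (-58/55)² = 3364/3025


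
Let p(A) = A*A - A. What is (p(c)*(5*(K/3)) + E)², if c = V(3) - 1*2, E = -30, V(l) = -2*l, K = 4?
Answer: 202500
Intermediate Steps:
c = -8 (c = -2*3 - 1*2 = -6 - 2 = -8)
p(A) = A² - A
(p(c)*(5*(K/3)) + E)² = ((-8*(-1 - 8))*(5*(4/3)) - 30)² = ((-8*(-9))*(5*(4*(⅓))) - 30)² = (72*(5*(4/3)) - 30)² = (72*(20/3) - 30)² = (480 - 30)² = 450² = 202500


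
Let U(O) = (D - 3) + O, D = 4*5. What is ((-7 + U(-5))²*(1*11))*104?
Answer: 28600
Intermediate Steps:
D = 20
U(O) = 17 + O (U(O) = (20 - 3) + O = 17 + O)
((-7 + U(-5))²*(1*11))*104 = ((-7 + (17 - 5))²*(1*11))*104 = ((-7 + 12)²*11)*104 = (5²*11)*104 = (25*11)*104 = 275*104 = 28600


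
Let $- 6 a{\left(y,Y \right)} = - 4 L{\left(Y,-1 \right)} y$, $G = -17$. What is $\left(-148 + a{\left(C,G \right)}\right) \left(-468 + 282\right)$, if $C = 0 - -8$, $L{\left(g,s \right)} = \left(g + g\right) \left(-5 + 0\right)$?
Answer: $-141112$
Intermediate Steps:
$L{\left(g,s \right)} = - 10 g$ ($L{\left(g,s \right)} = 2 g \left(-5\right) = - 10 g$)
$C = 8$ ($C = 0 + 8 = 8$)
$a{\left(y,Y \right)} = - \frac{20 Y y}{3}$ ($a{\left(y,Y \right)} = - \frac{- 4 \left(- 10 Y\right) y}{6} = - \frac{40 Y y}{6} = - \frac{20 Y y}{3}$)
$\left(-148 + a{\left(C,G \right)}\right) \left(-468 + 282\right) = \left(-148 - \left(- \frac{340}{3}\right) 8\right) \left(-468 + 282\right) = \left(-148 + \frac{2720}{3}\right) \left(-186\right) = \frac{2276}{3} \left(-186\right) = -141112$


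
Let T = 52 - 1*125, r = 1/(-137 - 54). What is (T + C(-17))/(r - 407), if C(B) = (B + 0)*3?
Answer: 11842/38869 ≈ 0.30466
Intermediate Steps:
C(B) = 3*B (C(B) = B*3 = 3*B)
r = -1/191 (r = 1/(-191) = -1/191 ≈ -0.0052356)
T = -73 (T = 52 - 125 = -73)
(T + C(-17))/(r - 407) = (-73 + 3*(-17))/(-1/191 - 407) = (-73 - 51)/(-77738/191) = -124*(-191/77738) = 11842/38869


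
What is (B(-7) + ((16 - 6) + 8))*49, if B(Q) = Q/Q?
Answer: 931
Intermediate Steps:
B(Q) = 1
(B(-7) + ((16 - 6) + 8))*49 = (1 + ((16 - 6) + 8))*49 = (1 + (10 + 8))*49 = (1 + 18)*49 = 19*49 = 931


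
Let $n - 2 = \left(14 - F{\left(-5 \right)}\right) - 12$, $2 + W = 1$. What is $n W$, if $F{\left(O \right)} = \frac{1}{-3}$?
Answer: $- \frac{13}{3} \approx -4.3333$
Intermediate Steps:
$W = -1$ ($W = -2 + 1 = -1$)
$F{\left(O \right)} = - \frac{1}{3}$
$n = \frac{13}{3}$ ($n = 2 + \left(\left(14 + \left(\left(6 - 6\right) - - \frac{1}{3}\right)\right) - 12\right) = 2 + \left(\left(14 + \left(0 + \frac{1}{3}\right)\right) - 12\right) = 2 + \left(\left(14 + \frac{1}{3}\right) - 12\right) = 2 + \left(\frac{43}{3} - 12\right) = 2 + \frac{7}{3} = \frac{13}{3} \approx 4.3333$)
$n W = \frac{13}{3} \left(-1\right) = - \frac{13}{3}$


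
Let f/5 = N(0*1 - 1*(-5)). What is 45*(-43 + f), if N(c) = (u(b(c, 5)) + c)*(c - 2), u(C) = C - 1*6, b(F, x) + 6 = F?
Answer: -3285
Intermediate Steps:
b(F, x) = -6 + F
u(C) = -6 + C (u(C) = C - 6 = -6 + C)
N(c) = (-12 + 2*c)*(-2 + c) (N(c) = ((-6 + (-6 + c)) + c)*(c - 2) = ((-12 + c) + c)*(-2 + c) = (-12 + 2*c)*(-2 + c))
f = -30 (f = 5*(24 - 16*(0*1 - 1*(-5)) + 2*(0*1 - 1*(-5))**2) = 5*(24 - 16*(0 + 5) + 2*(0 + 5)**2) = 5*(24 - 16*5 + 2*5**2) = 5*(24 - 80 + 2*25) = 5*(24 - 80 + 50) = 5*(-6) = -30)
45*(-43 + f) = 45*(-43 - 30) = 45*(-73) = -3285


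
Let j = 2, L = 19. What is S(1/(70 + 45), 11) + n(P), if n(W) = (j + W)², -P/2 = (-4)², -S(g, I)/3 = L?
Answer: 843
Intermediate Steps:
S(g, I) = -57 (S(g, I) = -3*19 = -57)
P = -32 (P = -2*(-4)² = -2*16 = -32)
n(W) = (2 + W)²
S(1/(70 + 45), 11) + n(P) = -57 + (2 - 32)² = -57 + (-30)² = -57 + 900 = 843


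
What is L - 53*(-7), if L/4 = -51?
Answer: 167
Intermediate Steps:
L = -204 (L = 4*(-51) = -204)
L - 53*(-7) = -204 - 53*(-7) = -204 + 371 = 167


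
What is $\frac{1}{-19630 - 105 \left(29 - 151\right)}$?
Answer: $- \frac{1}{6820} \approx -0.00014663$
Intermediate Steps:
$\frac{1}{-19630 - 105 \left(29 - 151\right)} = \frac{1}{-19630 - -12810} = \frac{1}{-19630 + 12810} = \frac{1}{-6820} = - \frac{1}{6820}$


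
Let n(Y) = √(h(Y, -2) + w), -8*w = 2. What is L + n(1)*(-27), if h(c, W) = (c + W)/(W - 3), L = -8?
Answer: -8 - 27*I*√5/10 ≈ -8.0 - 6.0374*I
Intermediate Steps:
w = -¼ (w = -⅛*2 = -¼ ≈ -0.25000)
h(c, W) = (W + c)/(-3 + W)
n(Y) = √(3/20 - Y/5) (n(Y) = √((-2 + Y)/(-3 - 2) - ¼) = √((-2 + Y)/(-5) - ¼) = √(-(-2 + Y)/5 - ¼) = √((⅖ - Y/5) - ¼) = √(3/20 - Y/5))
L + n(1)*(-27) = -8 + (√(15 - 20*1)/10)*(-27) = -8 + (√(15 - 20)/10)*(-27) = -8 + (√(-5)/10)*(-27) = -8 + ((I*√5)/10)*(-27) = -8 + (I*√5/10)*(-27) = -8 - 27*I*√5/10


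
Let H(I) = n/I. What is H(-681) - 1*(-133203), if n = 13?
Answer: 90711230/681 ≈ 1.3320e+5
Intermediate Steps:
H(I) = 13/I
H(-681) - 1*(-133203) = 13/(-681) - 1*(-133203) = 13*(-1/681) + 133203 = -13/681 + 133203 = 90711230/681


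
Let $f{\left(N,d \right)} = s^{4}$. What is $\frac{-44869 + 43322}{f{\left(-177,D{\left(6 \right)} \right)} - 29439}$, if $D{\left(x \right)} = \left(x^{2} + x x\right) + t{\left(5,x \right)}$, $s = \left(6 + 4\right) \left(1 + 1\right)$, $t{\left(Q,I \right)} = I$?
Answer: $- \frac{1547}{130561} \approx -0.011849$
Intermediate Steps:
$s = 20$ ($s = 10 \cdot 2 = 20$)
$D{\left(x \right)} = x + 2 x^{2}$ ($D{\left(x \right)} = \left(x^{2} + x x\right) + x = \left(x^{2} + x^{2}\right) + x = 2 x^{2} + x = x + 2 x^{2}$)
$f{\left(N,d \right)} = 160000$ ($f{\left(N,d \right)} = 20^{4} = 160000$)
$\frac{-44869 + 43322}{f{\left(-177,D{\left(6 \right)} \right)} - 29439} = \frac{-44869 + 43322}{160000 - 29439} = - \frac{1547}{130561}$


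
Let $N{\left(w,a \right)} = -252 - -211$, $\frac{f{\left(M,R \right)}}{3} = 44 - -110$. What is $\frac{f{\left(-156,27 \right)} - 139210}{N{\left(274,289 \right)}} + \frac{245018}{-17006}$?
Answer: $\frac{1174751375}{348623} \approx 3369.7$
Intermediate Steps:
$f{\left(M,R \right)} = 462$ ($f{\left(M,R \right)} = 3 \left(44 - -110\right) = 3 \left(44 + 110\right) = 3 \cdot 154 = 462$)
$N{\left(w,a \right)} = -41$ ($N{\left(w,a \right)} = -252 + 211 = -41$)
$\frac{f{\left(-156,27 \right)} - 139210}{N{\left(274,289 \right)}} + \frac{245018}{-17006} = \frac{462 - 139210}{-41} + \frac{245018}{-17006} = \left(462 - 139210\right) \left(- \frac{1}{41}\right) + 245018 \left(- \frac{1}{17006}\right) = \left(-138748\right) \left(- \frac{1}{41}\right) - \frac{122509}{8503} = \frac{138748}{41} - \frac{122509}{8503} = \frac{1174751375}{348623}$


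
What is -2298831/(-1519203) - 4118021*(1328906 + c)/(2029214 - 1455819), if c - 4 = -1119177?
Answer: -437370456851713178/290367801395 ≈ -1.5063e+6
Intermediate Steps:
c = -1119173 (c = 4 - 1119177 = -1119173)
-2298831/(-1519203) - 4118021*(1328906 + c)/(2029214 - 1455819) = -2298831/(-1519203) - 4118021*(1328906 - 1119173)/(2029214 - 1455819) = -2298831*(-1/1519203) - 4118021/(573395/209733) = 766277/506401 - 4118021/(573395*(1/209733)) = 766277/506401 - 4118021/573395/209733 = 766277/506401 - 4118021*209733/573395 = 766277/506401 - 863684898393/573395 = -437370456851713178/290367801395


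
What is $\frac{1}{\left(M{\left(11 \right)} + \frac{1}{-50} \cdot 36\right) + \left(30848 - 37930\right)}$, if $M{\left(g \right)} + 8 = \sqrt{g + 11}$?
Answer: $- \frac{2215850}{15711965037} - \frac{625 \sqrt{22}}{31423930074} \approx -0.00014112$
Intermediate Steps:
$M{\left(g \right)} = -8 + \sqrt{11 + g}$ ($M{\left(g \right)} = -8 + \sqrt{g + 11} = -8 + \sqrt{11 + g}$)
$\frac{1}{\left(M{\left(11 \right)} + \frac{1}{-50} \cdot 36\right) + \left(30848 - 37930\right)} = \frac{1}{\left(\left(-8 + \sqrt{11 + 11}\right) + \frac{1}{-50} \cdot 36\right) + \left(30848 - 37930\right)} = \frac{1}{\left(\left(-8 + \sqrt{22}\right) - \frac{18}{25}\right) + \left(30848 - 37930\right)} = \frac{1}{\left(\left(-8 + \sqrt{22}\right) - \frac{18}{25}\right) - 7082} = \frac{1}{\left(- \frac{218}{25} + \sqrt{22}\right) - 7082} = \frac{1}{- \frac{177268}{25} + \sqrt{22}}$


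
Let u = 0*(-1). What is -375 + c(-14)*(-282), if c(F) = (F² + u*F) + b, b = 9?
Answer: -58185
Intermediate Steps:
u = 0
c(F) = 9 + F² (c(F) = (F² + 0*F) + 9 = (F² + 0) + 9 = F² + 9 = 9 + F²)
-375 + c(-14)*(-282) = -375 + (9 + (-14)²)*(-282) = -375 + (9 + 196)*(-282) = -375 + 205*(-282) = -375 - 57810 = -58185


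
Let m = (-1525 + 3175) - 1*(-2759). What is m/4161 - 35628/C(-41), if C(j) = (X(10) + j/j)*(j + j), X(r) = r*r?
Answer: 92381723/17230701 ≈ 5.3615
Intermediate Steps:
X(r) = r²
C(j) = 202*j (C(j) = (10² + j/j)*(j + j) = (100 + 1)*(2*j) = 101*(2*j) = 202*j)
m = 4409 (m = 1650 + 2759 = 4409)
m/4161 - 35628/C(-41) = 4409/4161 - 35628/(202*(-41)) = 4409*(1/4161) - 35628/(-8282) = 4409/4161 - 35628*(-1/8282) = 4409/4161 + 17814/4141 = 92381723/17230701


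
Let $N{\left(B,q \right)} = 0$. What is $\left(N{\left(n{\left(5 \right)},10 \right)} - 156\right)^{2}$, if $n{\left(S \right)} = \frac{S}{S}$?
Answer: $24336$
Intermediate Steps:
$n{\left(S \right)} = 1$
$\left(N{\left(n{\left(5 \right)},10 \right)} - 156\right)^{2} = \left(0 - 156\right)^{2} = \left(-156\right)^{2} = 24336$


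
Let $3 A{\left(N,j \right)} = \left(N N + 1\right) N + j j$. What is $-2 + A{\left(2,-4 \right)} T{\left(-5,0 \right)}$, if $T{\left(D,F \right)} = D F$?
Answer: $-2$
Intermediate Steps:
$A{\left(N,j \right)} = \frac{j^{2}}{3} + \frac{N \left(1 + N^{2}\right)}{3}$ ($A{\left(N,j \right)} = \frac{\left(N N + 1\right) N + j j}{3} = \frac{\left(N^{2} + 1\right) N + j^{2}}{3} = \frac{\left(1 + N^{2}\right) N + j^{2}}{3} = \frac{N \left(1 + N^{2}\right) + j^{2}}{3} = \frac{j^{2} + N \left(1 + N^{2}\right)}{3} = \frac{j^{2}}{3} + \frac{N \left(1 + N^{2}\right)}{3}$)
$-2 + A{\left(2,-4 \right)} T{\left(-5,0 \right)} = -2 + \left(\frac{1}{3} \cdot 2 + \frac{2^{3}}{3} + \frac{\left(-4\right)^{2}}{3}\right) \left(\left(-5\right) 0\right) = -2 + \left(\frac{2}{3} + \frac{1}{3} \cdot 8 + \frac{1}{3} \cdot 16\right) 0 = -2 + \left(\frac{2}{3} + \frac{8}{3} + \frac{16}{3}\right) 0 = -2 + \frac{26}{3} \cdot 0 = -2 + 0 = -2$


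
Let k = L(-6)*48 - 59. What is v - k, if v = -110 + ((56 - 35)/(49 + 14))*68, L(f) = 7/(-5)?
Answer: 583/15 ≈ 38.867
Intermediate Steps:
L(f) = -7/5 (L(f) = 7*(-⅕) = -7/5)
k = -631/5 (k = -7/5*48 - 59 = -336/5 - 59 = -631/5 ≈ -126.20)
v = -262/3 (v = -110 + (21/63)*68 = -110 + (21*(1/63))*68 = -110 + (⅓)*68 = -110 + 68/3 = -262/3 ≈ -87.333)
v - k = -262/3 - 1*(-631/5) = -262/3 + 631/5 = 583/15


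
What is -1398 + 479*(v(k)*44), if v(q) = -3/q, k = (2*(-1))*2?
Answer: 14409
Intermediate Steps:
k = -4 (k = -2*2 = -4)
-1398 + 479*(v(k)*44) = -1398 + 479*(-3/(-4)*44) = -1398 + 479*(-3*(-1/4)*44) = -1398 + 479*((3/4)*44) = -1398 + 479*33 = -1398 + 15807 = 14409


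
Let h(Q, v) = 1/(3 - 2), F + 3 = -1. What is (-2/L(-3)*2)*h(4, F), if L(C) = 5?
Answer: -⅘ ≈ -0.80000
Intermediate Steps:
F = -4 (F = -3 - 1 = -4)
h(Q, v) = 1 (h(Q, v) = 1/1 = 1)
(-2/L(-3)*2)*h(4, F) = (-2/5*2)*1 = (-2*⅕*2)*1 = -⅖*2*1 = -⅘*1 = -⅘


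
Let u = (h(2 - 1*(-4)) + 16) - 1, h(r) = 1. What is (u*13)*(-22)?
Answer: -4576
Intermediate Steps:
u = 16 (u = (1 + 16) - 1 = 17 - 1 = 16)
(u*13)*(-22) = (16*13)*(-22) = 208*(-22) = -4576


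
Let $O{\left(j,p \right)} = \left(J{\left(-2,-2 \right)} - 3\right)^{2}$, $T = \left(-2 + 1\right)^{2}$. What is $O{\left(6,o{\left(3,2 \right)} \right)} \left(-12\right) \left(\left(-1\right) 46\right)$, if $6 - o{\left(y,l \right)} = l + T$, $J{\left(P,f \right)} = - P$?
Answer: $552$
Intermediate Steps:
$T = 1$ ($T = \left(-1\right)^{2} = 1$)
$o{\left(y,l \right)} = 5 - l$ ($o{\left(y,l \right)} = 6 - \left(l + 1\right) = 6 - \left(1 + l\right) = 5 - l$)
$O{\left(j,p \right)} = 1$ ($O{\left(j,p \right)} = \left(\left(-1\right) \left(-2\right) - 3\right)^{2} = \left(2 - 3\right)^{2} = \left(-1\right)^{2} = 1$)
$O{\left(6,o{\left(3,2 \right)} \right)} \left(-12\right) \left(\left(-1\right) 46\right) = 1 \left(-12\right) \left(\left(-1\right) 46\right) = \left(-12\right) \left(-46\right) = 552$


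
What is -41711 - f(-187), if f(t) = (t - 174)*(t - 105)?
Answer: -147123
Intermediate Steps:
f(t) = (-174 + t)*(-105 + t)
-41711 - f(-187) = -41711 - (18270 + (-187)**2 - 279*(-187)) = -41711 - (18270 + 34969 + 52173) = -41711 - 1*105412 = -41711 - 105412 = -147123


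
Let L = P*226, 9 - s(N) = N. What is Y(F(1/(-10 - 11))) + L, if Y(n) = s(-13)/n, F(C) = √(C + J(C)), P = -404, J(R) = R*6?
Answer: -91304 - 22*I*√3 ≈ -91304.0 - 38.105*I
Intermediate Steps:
s(N) = 9 - N
J(R) = 6*R
L = -91304 (L = -404*226 = -91304)
F(C) = √7*√C (F(C) = √(C + 6*C) = √(7*C) = √7*√C)
Y(n) = 22/n (Y(n) = (9 - 1*(-13))/n = (9 + 13)/n = 22/n)
Y(F(1/(-10 - 11))) + L = 22/((√7*√(1/(-10 - 11)))) - 91304 = 22/((√7*√(1/(-21)))) - 91304 = 22/((√7*√(-1/21))) - 91304 = 22/((√7*(I*√21/21))) - 91304 = 22/((I*√3/3)) - 91304 = 22*(-I*√3) - 91304 = -22*I*√3 - 91304 = -91304 - 22*I*√3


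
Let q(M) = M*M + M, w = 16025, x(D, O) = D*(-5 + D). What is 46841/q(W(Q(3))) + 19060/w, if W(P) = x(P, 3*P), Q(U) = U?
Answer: 30047953/19230 ≈ 1562.6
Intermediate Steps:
W(P) = P*(-5 + P)
q(M) = M + M² (q(M) = M² + M = M + M²)
46841/q(W(Q(3))) + 19060/w = 46841/(((3*(-5 + 3))*(1 + 3*(-5 + 3)))) + 19060/16025 = 46841/(((3*(-2))*(1 + 3*(-2)))) + 19060*(1/16025) = 46841/((-6*(1 - 6))) + 3812/3205 = 46841/((-6*(-5))) + 3812/3205 = 46841/30 + 3812/3205 = 30047953/19230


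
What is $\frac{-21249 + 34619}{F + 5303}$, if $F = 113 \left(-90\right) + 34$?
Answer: $- \frac{13370}{4833} \approx -2.7664$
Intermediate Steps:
$F = -10136$ ($F = -10170 + 34 = -10136$)
$\frac{-21249 + 34619}{F + 5303} = \frac{-21249 + 34619}{-10136 + 5303} = \frac{13370}{-4833} = 13370 \left(- \frac{1}{4833}\right) = - \frac{13370}{4833}$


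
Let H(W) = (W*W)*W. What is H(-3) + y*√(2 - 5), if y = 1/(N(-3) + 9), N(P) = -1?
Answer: -27 + I*√3/8 ≈ -27.0 + 0.21651*I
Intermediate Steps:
H(W) = W³ (H(W) = W²*W = W³)
y = ⅛ (y = 1/(-1 + 9) = 1/8 = ⅛ ≈ 0.12500)
H(-3) + y*√(2 - 5) = (-3)³ + √(2 - 5)/8 = -27 + √(-3)/8 = -27 + (I*√3)/8 = -27 + I*√3/8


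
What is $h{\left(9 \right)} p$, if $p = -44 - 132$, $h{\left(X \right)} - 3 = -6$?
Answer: $528$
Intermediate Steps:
$h{\left(X \right)} = -3$ ($h{\left(X \right)} = 3 - 6 = -3$)
$p = -176$ ($p = -44 - 132 = -176$)
$h{\left(9 \right)} p = \left(-3\right) \left(-176\right) = 528$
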